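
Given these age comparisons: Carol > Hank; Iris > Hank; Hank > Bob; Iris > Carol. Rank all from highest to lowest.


Constraints: Carol > Hank; Iris > Hank; Hank > Bob; Iris > Carol
Method: at each step, the next-highest is the one remaining person who never appears on the smaller side of a constraint between remaining people.
  Step 1: remaining {Carol, Bob, Hank, Iris}; on the smaller side: {Carol, Bob, Hank} → Iris is next (Iris > Hank; Iris > Carol).
  Step 2: remaining {Carol, Bob, Hank}; on the smaller side: {Bob, Hank} → Carol is next (Carol > Hank).
  Step 3: remaining {Bob, Hank}; on the smaller side: {Bob} → Hank is next (Hank > Bob).
  Step 4: only Bob remains → lowest.
Final ranking (highest to lowest):

Iris > Carol > Hank > Bob


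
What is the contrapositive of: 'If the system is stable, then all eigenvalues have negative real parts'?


Original: If the system is stable, then all eigenvalues have negative real parts
Contrapositive: If ¬Q, then ¬P
Negate Q: not (all eigenvalues have negative real parts)
Negate P: not (the system is stable)

If not (all eigenvalues have negative real parts), then not (the system is stable).


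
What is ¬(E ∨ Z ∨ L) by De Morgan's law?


De Morgan's law: ¬(P ∨ Q ∨ R) ≡ ¬P ∧ ¬Q ∧ ¬R
¬(E ∨ Z ∨ L) = ¬E ∧ ¬Z ∧ ¬L

¬E ∧ ¬Z ∧ ¬L


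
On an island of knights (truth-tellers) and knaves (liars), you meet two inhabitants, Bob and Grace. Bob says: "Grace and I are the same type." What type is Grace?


Bob says: "Grace and I are the same type."
Case 1: Bob is a Knight (truth-teller)
  Statement is true → they ARE the same → Grace is also a Knight
Case 2: Bob is a Knave (liar)
  Statement is false → they are NOT the same → Grace is a Knight
In both cases, Grace is a Knight.

Knight


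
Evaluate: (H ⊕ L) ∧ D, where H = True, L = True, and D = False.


H = True, L = True, D = False
Step 1: H ⊕ L = True XOR True = False
Step 2: False ∧ D = False AND False = False
XOR true when exactly one of H,L is true; then AND with D.

False


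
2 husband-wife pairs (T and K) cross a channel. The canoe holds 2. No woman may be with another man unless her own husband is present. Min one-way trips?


Label couples T and K.
1. WT+WK → (far: WT,WK; near: HT,HK)
2. WT ←   (far: WK; near: HT,HK,WT)
3. HT+HK → (far: HT,HK,WK; near: WT)
4. HT ←   (far: HK,WK; near: HT,WT)  — HT returns, since WT is alone on near bank
5. HT+WT → (far: all four; near: empty)
Every state respects the constraint.
Minimum trips = 5

5


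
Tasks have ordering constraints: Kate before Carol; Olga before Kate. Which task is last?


Constraints: Kate before Carol; Olga before Kate
The last task can have nothing scheduled after it, so it must never appear on the left of a 'before'.
Tasks appearing before some other task: Kate, Olga.
The only task not in that list is Carol → it is last.

Carol


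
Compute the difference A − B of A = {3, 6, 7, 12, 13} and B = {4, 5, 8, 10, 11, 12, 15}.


A = {3, 6, 7, 12, 13}
B = {4, 5, 8, 10, 11, 12, 15}
Operation: difference A − B
In A but not B: 3, 6, 7, 13

{3, 6, 7, 13}


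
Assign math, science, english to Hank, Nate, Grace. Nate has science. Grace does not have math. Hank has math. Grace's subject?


From clues:
  Hank → math
  Nate → science
By elimination, Grace gets the remaining.

english


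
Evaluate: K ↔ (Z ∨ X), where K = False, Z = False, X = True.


K = False, Z = False, X = True
Step 1: Z ∨ X = False OR True = True
Step 2: K ↔ (True): true when both sides have same truth value.
Result: False ↔ True = False

False


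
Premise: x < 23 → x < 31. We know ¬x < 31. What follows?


Modus tollens: P → Q, ¬Q ⊢ ¬P
P: x < 23
Q: x < 31
We have P → Q and Q is false.
By modus tollens, P must be false.

It is not the case that x < 23


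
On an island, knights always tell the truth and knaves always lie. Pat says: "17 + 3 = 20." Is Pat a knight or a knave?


Statement: "17 + 3 = 20."
Actual: 17 + 3 = 20
Claimed: 20
Statement is TRUE → Pat tells the truth → Knight

Knight


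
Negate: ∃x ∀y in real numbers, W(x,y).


Original: ∃x ∀y W(x,y)
Rule: ¬∀→∃, ¬∃→∀, negate predicate.
Negation: ∀x ∃y ¬W(x,y)

∀x ∃y ¬W(x,y)


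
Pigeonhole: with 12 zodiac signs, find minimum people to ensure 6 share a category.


Pigeonhole: to guarantee k in one of n categories, need (k-1)×n + 1.
k = 6, n = 12
Minimum = (6-1) × 12 + 1 = 5 × 12 + 1

61


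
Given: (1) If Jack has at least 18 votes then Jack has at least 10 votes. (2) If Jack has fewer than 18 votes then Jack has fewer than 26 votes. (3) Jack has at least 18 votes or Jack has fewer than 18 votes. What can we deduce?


Constructive dilemma: (P → Q) ∧ (R → S), P ∨ R ⊢ Q ∨ S
Premise 1: Jack has at least 18 votes → Jack has at least 10 votes
Premise 2: Jack has fewer than 18 votes → Jack has fewer than 26 votes
Premise 3: Jack has at least 18 votes ∨ Jack has fewer than 18 votes
Case 1: Assuming Jack has at least 18 votes, then by Premise 1, Jack has at least 10 votes.
Case 2: Assuming Jack has fewer than 18 votes, then by Premise 2, Jack has fewer than 26 votes.
Since one of Jack has at least 18 votes or Jack has fewer than 18 votes must hold, we get Jack has at least 10 votes or Jack has fewer than 26 votes.

Jack has at least 10 votes or Jack has fewer than 26 votes.


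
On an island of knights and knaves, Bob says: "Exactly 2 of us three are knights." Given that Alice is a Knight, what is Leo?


Bob claims exactly 2 knights among Bob, Alice, Leo.
Given: Alice is a Knight.

Case 1: Bob is a Knight (tells truth)
  Then exactly 2 of the three are knights.
  Counting Bob, Alice: 2 knight(s) so far. Need 0 more → Leo = Knave.
Case 2: Bob is a Knave (lies)
  Then the count is NOT 2.
  If Leo = Knight, count = 2 = 2 → claim would be true, contradicts lie.
  If Leo = Knave, count = 1 ≠ 2 → lie confirmed ✓

Leo is a Knave.

Knave


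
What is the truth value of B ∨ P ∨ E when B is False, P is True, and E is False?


B = False, P = True, E = False
Step 1: B ∨ P = False OR True = True
Step 2: True ∨ E = True OR False = True
OR is true when at least one operand is true.

True


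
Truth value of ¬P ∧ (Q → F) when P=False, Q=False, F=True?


P = False, Q = False, F = True
Expression: ¬P ∧ (Q → F)
Step 1: ¬P = NOT False = True
Step 2: Q → F = False → True (false only if Q=True, F=False) = True
Step 3: (True) ∧ (True) = True AND True = True

True


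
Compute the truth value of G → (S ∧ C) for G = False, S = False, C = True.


G = False, S = False, C = True
Step 1: S ∧ C = False AND True = False
Step 2: G → (False): false only when G=True and consequent=False.
Result: True

True


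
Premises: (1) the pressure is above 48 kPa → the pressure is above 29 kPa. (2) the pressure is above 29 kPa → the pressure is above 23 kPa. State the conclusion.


Hypothetical syllogism: P → Q, Q → R ⊢ P → R
Premise 1: the pressure is above 48 kPa → the pressure is above 29 kPa
Premise 2: the pressure is above 29 kPa → the pressure is above 23 kPa
Chain the implications: the middle term (the pressure is above 29 kPa) links the two.
Conclusion: If the pressure is above 48 kPa, then the pressure is above 23 kPa.

If the pressure is above 48 kPa, then the pressure is above 23 kPa.


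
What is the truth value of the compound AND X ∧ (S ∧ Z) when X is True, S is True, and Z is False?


X = True, S = True, Z = False
Step 1: S ∧ Z = True AND False = False
Step 2: X ∧ False = True AND False = False
AND is true only when ALL operands are true.

False


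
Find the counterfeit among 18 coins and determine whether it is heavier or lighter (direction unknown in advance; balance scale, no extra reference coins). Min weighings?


Let n = 18. 36 possibilities (n coins × lighter/heavier); each weighing has 3 outcomes.
Bound for k weighings: say the first weighing puts j coins on each pan. If it tips, the 2j weighed coins remain suspects (each with a known direction) and k-1 weighings give 3^(k-1) outcomes; 3^(k-1) is odd, so 2j ≤ 3^(k-1) - 1. If it balances, the n - 2j unweighed coins remain with direction unknown: 2(n - 2j) ≤ 3^(k-1) - 1 by the same parity argument. Adding, n ≤ (3^(k-1) - 1) + (3^(k-1) - 1)/2 = (3^k - 3)/2, and the classical three-group strategy achieves this (3 coins in 2 weighings, 12 in 3, 39 in 4, 120 in 5).
So we need the smallest k with (3^k - 3)/2 ≥ 18.
k = 3: (3^3 - 3)/2 = 12 < 18 ✗
k = 4: (3^4 - 3)/2 = 39 ≥ 18 ✓

4


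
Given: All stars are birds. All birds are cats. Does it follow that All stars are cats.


Premise 1: All stars are birds.
Premise 2: All birds are cats.
Conclusion: All stars are cats.
Barbara syllogism (AAA-1): All A are B, All B are C → All A are C.
Middle term (birds) distributed in premise 2.

Valid


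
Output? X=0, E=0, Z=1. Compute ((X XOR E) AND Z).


X XOR E = 0^0 = 0
0 AND 1 = 0

0


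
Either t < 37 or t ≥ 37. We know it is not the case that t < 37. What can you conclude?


Disjunctive syllogism: P ∨ Q, ¬P ⊢ Q
Disjunction: t < 37 ∨ t ≥ 37
We know it is not the case that t < 37.
By disjunctive syllogism, the other disjunct must be true.

t ≥ 37


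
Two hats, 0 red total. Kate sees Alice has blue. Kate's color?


Total red = 0, Alice = blue
Red accounted for: 0
Remaining for Kate: 0
Kate's hat is blue.

blue


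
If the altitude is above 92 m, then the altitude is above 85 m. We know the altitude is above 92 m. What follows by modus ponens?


Modus ponens: P → Q, P ⊢ Q
P: the altitude is above 92 m
Q: the altitude is above 85 m
We have P → Q and P is true.
By modus ponens, Q must be true.

The altitude is above 85 m


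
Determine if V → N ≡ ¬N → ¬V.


Expression 1: V → N
Expression 2: ¬N → ¬V
Truth table (V N | Expr1 Expr2):
  T T |   T     T
  T F |   F     F
  F T |   T     T
  F F |   T     T
All 4 rows agree, so the expressions are logically equivalent.

Yes


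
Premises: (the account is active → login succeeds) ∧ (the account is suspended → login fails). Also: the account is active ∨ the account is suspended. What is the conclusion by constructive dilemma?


Constructive dilemma: (P → Q) ∧ (R → S), P ∨ R ⊢ Q ∨ S
Premise 1: the account is active → login succeeds
Premise 2: the account is suspended → login fails
Premise 3: the account is active ∨ the account is suspended
Case 1: Assuming the account is active, then by Premise 1, login succeeds.
Case 2: Assuming the account is suspended, then by Premise 2, login fails.
Since one of the account is active or the account is suspended must hold, we get login succeeds or login fails.

Login succeeds or login fails.


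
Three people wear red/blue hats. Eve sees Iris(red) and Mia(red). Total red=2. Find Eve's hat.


Total red = 2, seen red = 2
Own red = 2 - 2 = 0
Eve's hat is blue.

blue


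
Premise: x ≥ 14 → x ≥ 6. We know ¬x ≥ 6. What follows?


Modus tollens: P → Q, ¬Q ⊢ ¬P
P: x ≥ 14
Q: x ≥ 6
We have P → Q and Q is false.
By modus tollens, P must be false.

It is not the case that x ≥ 14


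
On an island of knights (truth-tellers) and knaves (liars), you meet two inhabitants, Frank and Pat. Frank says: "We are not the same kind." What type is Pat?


Frank says: "We are not the same kind."
Case 1: Frank is a Knight (truth-teller)
  Statement is true → they ARE different → Pat is a Knave
Case 2: Frank is a Knave (liar)
  Statement is false → they are NOT different → Pat is a Knave
In both cases, Pat is a Knave.

Knave


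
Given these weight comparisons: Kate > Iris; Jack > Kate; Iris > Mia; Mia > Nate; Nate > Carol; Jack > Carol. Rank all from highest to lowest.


Constraints: Kate > Iris; Jack > Kate; Iris > Mia; Mia > Nate; Nate > Carol; Jack > Carol
Method: at each step, the next-highest is the one remaining person who never appears on the smaller side of a constraint between remaining people.
  Step 1: remaining {Nate, Iris, Mia, Kate, Carol, Jack}; on the smaller side: {Nate, Iris, Mia, Kate, Carol} → Jack is next (Jack > Kate; Jack > Carol).
  Step 2: remaining {Nate, Iris, Mia, Kate, Carol}; on the smaller side: {Nate, Iris, Mia, Carol} → Kate is next (Kate > Iris).
  Step 3: remaining {Nate, Iris, Mia, Carol}; on the smaller side: {Nate, Mia, Carol} → Iris is next (Iris > Mia).
  Step 4: remaining {Nate, Mia, Carol}; on the smaller side: {Nate, Carol} → Mia is next (Mia > Nate).
  Step 5: remaining {Nate, Carol}; on the smaller side: {Carol} → Nate is next (Nate > Carol).
  Step 6: only Carol remains → lowest.
Final ranking (highest to lowest):

Jack > Kate > Iris > Mia > Nate > Carol


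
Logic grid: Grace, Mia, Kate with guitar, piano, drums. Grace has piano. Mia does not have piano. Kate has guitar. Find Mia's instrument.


From clues:
  Kate → guitar
  Grace → piano
By elimination, Mia gets the remaining.

drums


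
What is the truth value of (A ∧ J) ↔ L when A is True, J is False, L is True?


A = True, J = False, L = True
Step 1: A ∧ J = True AND False = False
Step 2: (False) ↔ L: true when both sides have same truth value.
Result: False ↔ True = False

False


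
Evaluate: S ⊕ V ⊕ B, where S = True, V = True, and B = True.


S = True, V = True, B = True
Step 1: S ⊕ V = True XOR True = False
Step 2: False ⊕ B = False XOR True = True
XOR is true when an odd number of operands are true.

True


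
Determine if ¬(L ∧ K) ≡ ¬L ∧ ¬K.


Expression 1: ¬(L ∧ K)
Expression 2: ¬L ∧ ¬K
Truth table (L K | Expr1 Expr2):
  T T |   F     F
  T F |   T     F   ← differ
  F T |   T     F   ← differ
  F F |   T     T
Counterexample: L=T, K=F gives Expr1 = T but Expr2 = F, so the expressions are NOT logically equivalent.

No


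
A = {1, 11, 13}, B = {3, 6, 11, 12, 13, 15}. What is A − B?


A = {1, 11, 13}
B = {3, 6, 11, 12, 13, 15}
Operation: difference A − B
In A but not B: 1

{1}


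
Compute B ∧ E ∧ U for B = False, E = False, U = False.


B = False, E = False, U = False
Step 1: B ∧ E = False AND False = False
Step 2: (False) ∧ U = (False) AND False = False
AND is true only when ALL operands are true.

False


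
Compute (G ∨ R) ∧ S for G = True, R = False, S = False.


G = True, R = False, S = False
Step 1: G ∨ R = True OR False = True
Step 2: True ∧ S = True AND False = False
OR is true when at least one operand is true; AND requires both.

False


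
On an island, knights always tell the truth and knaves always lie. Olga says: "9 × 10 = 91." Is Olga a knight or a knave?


Statement: "9 × 10 = 91."
Actual: 9 × 10 = 90
Claimed: 91
Statement is FALSE → Olga lies → Knave

Knave


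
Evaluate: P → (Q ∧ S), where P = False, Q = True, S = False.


P = False, Q = True, S = False
Step 1: Q ∧ S = True AND False = False
Step 2: P → (False): false only when P=True and consequent=False.
Result: True

True


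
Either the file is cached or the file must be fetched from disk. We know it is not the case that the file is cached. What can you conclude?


Disjunctive syllogism: P ∨ Q, ¬P ⊢ Q
Disjunction: the file is cached ∨ the file must be fetched from disk
We know it is not the case that the file is cached.
By disjunctive syllogism, the other disjunct must be true.

The file must be fetched from disk


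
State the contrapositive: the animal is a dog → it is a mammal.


Original: If the animal is a dog, then it is a mammal
Contrapositive: If ¬Q, then ¬P
Negate Q: not (it is a mammal)
Negate P: not (the animal is a dog)

If not (it is a mammal), then not (the animal is a dog).


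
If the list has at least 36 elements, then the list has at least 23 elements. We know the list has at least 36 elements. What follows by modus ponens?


Modus ponens: P → Q, P ⊢ Q
P: the list has at least 36 elements
Q: the list has at least 23 elements
We have P → Q and P is true.
By modus ponens, Q must be true.

The list has at least 23 elements


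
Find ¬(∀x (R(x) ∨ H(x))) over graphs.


Original: ∀x (R(x) ∨ H(x))
Rule: ¬∀→∃, ¬∃→∀, negate predicate.
Negation: ∃x (¬R(x) ∧ ¬H(x))

∃x (¬R(x) ∧ ¬H(x))


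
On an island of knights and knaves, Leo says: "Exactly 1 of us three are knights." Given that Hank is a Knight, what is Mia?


Leo claims exactly 1 knights among Leo, Hank, Mia.
Given: Hank is a Knight.

Case 1: Leo is a Knight (tells truth)
  Then exactly 1 of the three are knights.
  Counting Leo, Hank: 2 knight(s) so far. Need -1 more → impossible.
Case 2: Leo is a Knave (lies)
  Then the count is NOT 1.
  If Mia = Knave, count = 1 = 1 → claim would be true, contradicts lie.
  If Mia = Knight, count = 2 ≠ 1 → lie confirmed ✓

Mia is a Knight.

Knight


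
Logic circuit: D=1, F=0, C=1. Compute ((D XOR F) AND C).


D XOR F = 1^0 = 1
1 AND 1 = 1

1


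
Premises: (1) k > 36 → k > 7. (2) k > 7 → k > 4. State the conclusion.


Hypothetical syllogism: P → Q, Q → R ⊢ P → R
Premise 1: k > 36 → k > 7
Premise 2: k > 7 → k > 4
Chain the implications: the middle term (k > 7) links the two.
Conclusion: If k > 36, then k > 4.

If k > 36, then k > 4.


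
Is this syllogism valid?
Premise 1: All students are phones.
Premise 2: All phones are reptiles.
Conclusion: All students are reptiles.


Premise 1: All students are phones.
Premise 2: All phones are reptiles.
Conclusion: All students are reptiles.
Barbara syllogism (AAA-1): All A are B, All B are C → All A are C.
Middle term (phones) distributed in premise 2.

Valid


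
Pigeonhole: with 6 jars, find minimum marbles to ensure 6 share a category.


Pigeonhole: to guarantee k in one of n categories, need (k-1)×n + 1.
k = 6, n = 6
Minimum = (6-1) × 6 + 1 = 5 × 6 + 1

31


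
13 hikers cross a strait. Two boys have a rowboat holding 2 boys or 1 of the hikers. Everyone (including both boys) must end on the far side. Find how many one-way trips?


Per crossing of one of the hikers: boys→, one←, one of the hikers→, one← = 4 trips
13 × 4 = 52, + 1 final boys→ = 53
Minimum trips = 53

53


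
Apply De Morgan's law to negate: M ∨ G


De Morgan's law: ¬(P ∨ Q) ≡ ¬P ∧ ¬Q
¬(M ∨ G) = ¬M ∧ ¬G

¬M ∧ ¬G


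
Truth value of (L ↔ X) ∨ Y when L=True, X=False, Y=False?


L = True, X = False, Y = False
Expression: (L ↔ X) ∨ Y
Step 1: L ↔ X = (True iff False) (true when values match) = False
Step 2: (False) ∨ Y = False OR False = False

False


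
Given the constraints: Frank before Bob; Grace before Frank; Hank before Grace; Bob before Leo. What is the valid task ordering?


Constraints: Frank before Bob; Grace before Frank; Hank before Grace; Bob before Leo
Method: repeatedly schedule the remaining task that has no remaining task required before it.
  Step 1: remaining {Hank, Leo, Bob, Grace, Frank}; every task except Hank still has a predecessor pending → schedule Hank.
  Step 2: remaining {Leo, Bob, Grace, Frank}; every task except Grace still has a predecessor pending → schedule Grace.
  Step 3: remaining {Leo, Bob, Frank}; every task except Frank still has a predecessor pending → schedule Frank.
  Step 4: remaining {Leo, Bob}; every task except Bob still has a predecessor pending → schedule Bob.
  Step 5: only Leo remains → schedule Leo.
Resulting order:

Hank → Grace → Frank → Bob → Leo


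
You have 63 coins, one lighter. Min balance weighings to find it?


Each weighing has 3 outcomes (left heavy / balance / right heavy), so k weighings distinguish at most 3^k cases; splitting into three near-equal groups achieves this.
Need 3^k ≥ 63: 3^3 = 27 < 63 ≤ 3^4 = 81
k = ⌈log₃(63)⌉ = 4

4


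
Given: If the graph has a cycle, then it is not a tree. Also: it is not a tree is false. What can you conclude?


Modus tollens: P → Q, ¬Q ⊢ ¬P
P: the graph has a cycle
Q: it is not a tree
We have P → Q and Q is false.
By modus tollens, P must be false.

It is not the case that the graph has a cycle


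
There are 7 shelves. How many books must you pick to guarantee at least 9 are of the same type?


Pigeonhole: to guarantee k in one of n categories, need (k-1)×n + 1.
k = 9, n = 7
Minimum = (9-1) × 7 + 1 = 8 × 7 + 1

57


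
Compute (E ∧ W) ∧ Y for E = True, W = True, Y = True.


E = True, W = True, Y = True
Step 1: E ∧ W = True AND True = True
Step 2: True ∧ Y = True AND True = True
AND is true only when ALL operands are true.

True


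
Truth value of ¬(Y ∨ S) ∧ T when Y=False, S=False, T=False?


Y = False, S = False, T = False
Expression: ¬(Y ∨ S) ∧ T
Step 1: Y ∨ S = False OR False = False
Step 2: ¬(Y ∨ S) = NOT False = True
Step 3: (True) ∧ T = True AND False = False

False


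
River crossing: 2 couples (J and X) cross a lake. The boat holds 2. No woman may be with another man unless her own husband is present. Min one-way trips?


Label couples J and X.
1. WJ+WX → (far: WJ,WX; near: HJ,HX)
2. WJ ←   (far: WX; near: HJ,HX,WJ)
3. HJ+HX → (far: HJ,HX,WX; near: WJ)
4. HJ ←   (far: HX,WX; near: HJ,WJ)  — HJ returns, since WJ is alone on near bank
5. HJ+WJ → (far: all four; near: empty)
Every state respects the constraint.
Minimum trips = 5

5


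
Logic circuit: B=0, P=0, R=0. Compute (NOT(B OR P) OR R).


B OR P = 0
NOT(0) = 1
1 OR 0 = 1

1


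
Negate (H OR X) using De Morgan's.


De Morgan's law: ¬(P ∨ Q) ≡ ¬P ∧ ¬Q
¬(H ∨ X) = ¬H ∧ ¬X

¬H ∧ ¬X


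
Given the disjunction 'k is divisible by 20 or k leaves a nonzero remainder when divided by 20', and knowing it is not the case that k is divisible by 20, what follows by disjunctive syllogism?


Disjunctive syllogism: P ∨ Q, ¬P ⊢ Q
Disjunction: k is divisible by 20 ∨ k leaves a nonzero remainder when divided by 20
We know it is not the case that k is divisible by 20.
By disjunctive syllogism, the other disjunct must be true.

k leaves a nonzero remainder when divided by 20


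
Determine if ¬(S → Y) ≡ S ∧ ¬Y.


Expression 1: ¬(S → Y)
Expression 2: S ∧ ¬Y
Truth table (S Y | Expr1 Expr2):
  T T |   F     F
  T F |   T     T
  F T |   F     F
  F F |   F     F
All 4 rows agree, so the expressions are logically equivalent.

Yes


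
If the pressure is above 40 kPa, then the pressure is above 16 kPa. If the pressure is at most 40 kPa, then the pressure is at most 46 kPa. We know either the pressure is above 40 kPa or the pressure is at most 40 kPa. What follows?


Constructive dilemma: (P → Q) ∧ (R → S), P ∨ R ⊢ Q ∨ S
Premise 1: the pressure is above 40 kPa → the pressure is above 16 kPa
Premise 2: the pressure is at most 40 kPa → the pressure is at most 46 kPa
Premise 3: the pressure is above 40 kPa ∨ the pressure is at most 40 kPa
Case 1: Assuming the pressure is above 40 kPa, then by Premise 1, the pressure is above 16 kPa.
Case 2: Assuming the pressure is at most 40 kPa, then by Premise 2, the pressure is at most 46 kPa.
Since one of the pressure is above 40 kPa or the pressure is at most 40 kPa must hold, we get the pressure is above 16 kPa or the pressure is at most 46 kPa.

The pressure is above 16 kPa or the pressure is at most 46 kPa.


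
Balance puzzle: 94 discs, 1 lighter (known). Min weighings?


Each weighing has 3 outcomes (left heavy / balance / right heavy), so k weighings distinguish at most 3^k cases; splitting into three near-equal groups achieves this.
Need 3^k ≥ 94: 3^4 = 81 < 94 ≤ 3^5 = 243
k = ⌈log₃(94)⌉ = 5

5


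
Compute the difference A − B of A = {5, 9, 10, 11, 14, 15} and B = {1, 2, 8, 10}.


A = {5, 9, 10, 11, 14, 15}
B = {1, 2, 8, 10}
Operation: difference A − B
In A but not B: 5, 9, 11, 14, 15

{5, 9, 11, 14, 15}


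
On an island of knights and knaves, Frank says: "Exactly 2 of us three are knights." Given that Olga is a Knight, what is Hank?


Frank claims exactly 2 knights among Frank, Olga, Hank.
Given: Olga is a Knight.

Case 1: Frank is a Knight (tells truth)
  Then exactly 2 of the three are knights.
  Counting Frank, Olga: 2 knight(s) so far. Need 0 more → Hank = Knave.
Case 2: Frank is a Knave (lies)
  Then the count is NOT 2.
  If Hank = Knight, count = 2 = 2 → claim would be true, contradicts lie.
  If Hank = Knave, count = 1 ≠ 2 → lie confirmed ✓

Hank is a Knave.

Knave


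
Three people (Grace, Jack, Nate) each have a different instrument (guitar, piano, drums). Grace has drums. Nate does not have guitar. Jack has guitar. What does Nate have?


From clues:
  Jack → guitar
  Grace → drums
By elimination, Nate gets the remaining.

piano


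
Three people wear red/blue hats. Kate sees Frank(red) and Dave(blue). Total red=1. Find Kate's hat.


Total red = 1, seen red = 1
Own red = 1 - 1 = 0
Kate's hat is blue.

blue


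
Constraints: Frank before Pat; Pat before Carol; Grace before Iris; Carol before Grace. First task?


Constraints: Frank before Pat; Pat before Carol; Grace before Iris; Carol before Grace
The first task can have nothing scheduled before it, so it must never appear on the right of a 'before'.
Tasks appearing after some 'before': Pat, Carol, Iris, Grace.
The only task not in that list is Frank → it is first.

Frank


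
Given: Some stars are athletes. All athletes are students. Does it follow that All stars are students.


Premise 1: Some stars are athletes.
Premise 2: All athletes are students.
Conclusion: All stars are students.
Fallacy: illicit minor. The minor term (stars) is distributed in the conclusion ('All stars ...') but undistributed in its premise ('Some stars are athletes' doesn't cover all stars).
Only 'Some stars are students' follows, not 'All'.

Invalid


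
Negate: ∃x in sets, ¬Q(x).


Original: ∃x ¬Q(x)
Rule: ¬∀→∃, ¬∃→∀, negate predicate.
Negation: ∀x Q(x)

∀x Q(x)


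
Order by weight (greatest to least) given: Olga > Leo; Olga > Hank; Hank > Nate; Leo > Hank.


Constraints: Olga > Leo; Olga > Hank; Hank > Nate; Leo > Hank
Method: at each step, the next-highest is the one remaining person who never appears on the smaller side of a constraint between remaining people.
  Step 1: remaining {Leo, Hank, Nate, Olga}; on the smaller side: {Leo, Hank, Nate} → Olga is next (Olga > Leo; Olga > Hank).
  Step 2: remaining {Leo, Hank, Nate}; on the smaller side: {Hank, Nate} → Leo is next (Leo > Hank).
  Step 3: remaining {Hank, Nate}; on the smaller side: {Nate} → Hank is next (Hank > Nate).
  Step 4: only Nate remains → lowest.
Final ranking (highest to lowest):

Olga > Leo > Hank > Nate


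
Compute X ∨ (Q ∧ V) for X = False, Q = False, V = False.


X = False, Q = False, V = False
Step 1: Q ∧ V = False AND False = False
Step 2: X ∨ False = False OR False = False
AND evaluated first (higher precedence); then OR applied.

False


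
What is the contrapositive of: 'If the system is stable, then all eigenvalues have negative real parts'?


Original: If the system is stable, then all eigenvalues have negative real parts
Contrapositive: If ¬Q, then ¬P
Negate Q: not (all eigenvalues have negative real parts)
Negate P: not (the system is stable)

If not (all eigenvalues have negative real parts), then not (the system is stable).


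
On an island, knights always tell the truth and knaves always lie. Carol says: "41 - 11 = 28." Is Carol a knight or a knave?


Statement: "41 - 11 = 28."
Actual: 41 - 11 = 30
Claimed: 28
Statement is FALSE → Carol lies → Knave

Knave


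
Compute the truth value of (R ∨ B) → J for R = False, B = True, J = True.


R = False, B = True, J = True
Step 1: R ∨ B = False OR True = True
Step 2: (True) → J: false only when antecedent=True and J=False.
Result: True

True


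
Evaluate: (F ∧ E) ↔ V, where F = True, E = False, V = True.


F = True, E = False, V = True
Step 1: F ∧ E = True AND False = False
Step 2: (False) ↔ V: true when both sides have same truth value.
Result: False ↔ True = False

False


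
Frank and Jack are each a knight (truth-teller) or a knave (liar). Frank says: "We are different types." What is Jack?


Frank says: "We are different types."
Case 1: Frank is a Knight (truth-teller)
  Statement is true → they ARE different → Jack is a Knave
Case 2: Frank is a Knave (liar)
  Statement is false → they are NOT different → Jack is a Knave
In both cases, Jack is a Knave.

Knave


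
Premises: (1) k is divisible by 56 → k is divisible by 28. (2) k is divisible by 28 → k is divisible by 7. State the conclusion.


Hypothetical syllogism: P → Q, Q → R ⊢ P → R
Premise 1: k is divisible by 56 → k is divisible by 28
Premise 2: k is divisible by 28 → k is divisible by 7
Chain the implications: the middle term (k is divisible by 28) links the two.
Conclusion: If k is divisible by 56, then k is divisible by 7.

If k is divisible by 56, then k is divisible by 7.


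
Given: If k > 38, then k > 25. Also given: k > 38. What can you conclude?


Modus ponens: P → Q, P ⊢ Q
P: k > 38
Q: k > 25
We have P → Q and P is true.
By modus ponens, Q must be true.

k > 25


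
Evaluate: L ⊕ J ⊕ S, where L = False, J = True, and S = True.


L = False, J = True, S = True
Step 1: L ⊕ J = False XOR True = True
Step 2: True ⊕ S = True XOR True = False
XOR is true when an odd number of operands are true.

False


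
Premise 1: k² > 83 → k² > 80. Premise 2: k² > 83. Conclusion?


Modus ponens: P → Q, P ⊢ Q
P: k² > 83
Q: k² > 80
We have P → Q and P is true.
By modus ponens, Q must be true.

k² > 80


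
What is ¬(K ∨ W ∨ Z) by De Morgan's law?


De Morgan's law: ¬(P ∨ Q ∨ R) ≡ ¬P ∧ ¬Q ∧ ¬R
¬(K ∨ W ∨ Z) = ¬K ∧ ¬W ∧ ¬Z

¬K ∧ ¬W ∧ ¬Z


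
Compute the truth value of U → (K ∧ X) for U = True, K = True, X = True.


U = True, K = True, X = True
Step 1: K ∧ X = True AND True = True
Step 2: U → (True): false only when U=True and consequent=False.
Result: True

True


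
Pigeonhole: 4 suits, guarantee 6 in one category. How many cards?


Pigeonhole: to guarantee k in one of n categories, need (k-1)×n + 1.
k = 6, n = 4
Minimum = (6-1) × 4 + 1 = 5 × 4 + 1

21


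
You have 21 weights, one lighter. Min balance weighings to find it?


Each weighing has 3 outcomes (left heavy / balance / right heavy), so k weighings distinguish at most 3^k cases; splitting into three near-equal groups achieves this.
Need 3^k ≥ 21: 3^2 = 9 < 21 ≤ 3^3 = 27
k = ⌈log₃(21)⌉ = 3

3


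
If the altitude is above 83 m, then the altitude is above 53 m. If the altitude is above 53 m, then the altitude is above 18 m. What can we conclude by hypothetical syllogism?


Hypothetical syllogism: P → Q, Q → R ⊢ P → R
Premise 1: the altitude is above 83 m → the altitude is above 53 m
Premise 2: the altitude is above 53 m → the altitude is above 18 m
Chain the implications: the middle term (the altitude is above 53 m) links the two.
Conclusion: If the altitude is above 83 m, then the altitude is above 18 m.

If the altitude is above 83 m, then the altitude is above 18 m.


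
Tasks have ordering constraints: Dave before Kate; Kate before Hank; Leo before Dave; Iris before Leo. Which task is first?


Constraints: Dave before Kate; Kate before Hank; Leo before Dave; Iris before Leo
The first task can have nothing scheduled before it, so it must never appear on the right of a 'before'.
Tasks appearing after some 'before': Kate, Hank, Dave, Leo.
The only task not in that list is Iris → it is first.

Iris


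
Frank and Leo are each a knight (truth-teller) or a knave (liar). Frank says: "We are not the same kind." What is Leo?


Frank says: "We are not the same kind."
Case 1: Frank is a Knight (truth-teller)
  Statement is true → they ARE different → Leo is a Knave
Case 2: Frank is a Knave (liar)
  Statement is false → they are NOT different → Leo is a Knave
In both cases, Leo is a Knave.

Knave


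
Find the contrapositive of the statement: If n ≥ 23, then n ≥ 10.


Original: If n ≥ 23, then n ≥ 10
Contrapositive: If ¬Q, then ¬P
Negate Q: not (n ≥ 10)
Negate P: not (n ≥ 23)

If not (n ≥ 10), then not (n ≥ 23).


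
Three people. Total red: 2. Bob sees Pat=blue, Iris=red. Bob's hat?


Total red = 2, seen red = 1
Own red = 2 - 1 = 1
Bob's hat is red.

red


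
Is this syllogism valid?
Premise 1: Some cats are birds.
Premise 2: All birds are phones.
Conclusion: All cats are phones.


Premise 1: Some cats are birds.
Premise 2: All birds are phones.
Conclusion: All cats are phones.
Fallacy: illicit minor. The minor term (cats) is distributed in the conclusion ('All cats ...') but undistributed in its premise ('Some cats are birds' doesn't cover all cats).
Only 'Some cats are phones' follows, not 'All'.

Invalid


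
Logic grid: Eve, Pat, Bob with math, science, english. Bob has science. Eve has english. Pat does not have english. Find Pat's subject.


From clues:
  Bob → science
  Eve → english
By elimination, Pat gets the remaining.

math


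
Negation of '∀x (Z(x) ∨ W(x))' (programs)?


Original: ∀x (Z(x) ∨ W(x))
Rule: ¬∀→∃, ¬∃→∀, negate predicate.
Negation: ∃x (¬Z(x) ∧ ¬W(x))

∃x (¬Z(x) ∧ ¬W(x))


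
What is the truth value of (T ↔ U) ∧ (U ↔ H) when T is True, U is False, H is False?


T = True, U = False, H = False
Step 1: T ↔ U is true when T and U have the same value. Result: False
Step 2: U ↔ H is true when U and H have the same value. Result: True
Step 3: False ∧ True = False

False


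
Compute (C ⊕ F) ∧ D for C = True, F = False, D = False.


C = True, F = False, D = False
Step 1: C ⊕ F = True XOR False = True
Step 2: True ∧ D = True AND False = False
XOR true when exactly one of C,F is true; then AND with D.

False


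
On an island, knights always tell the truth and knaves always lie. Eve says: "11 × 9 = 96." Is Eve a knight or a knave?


Statement: "11 × 9 = 96."
Actual: 11 × 9 = 99
Claimed: 96
Statement is FALSE → Eve lies → Knave

Knave


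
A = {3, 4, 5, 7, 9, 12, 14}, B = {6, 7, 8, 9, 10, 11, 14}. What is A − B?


A = {3, 4, 5, 7, 9, 12, 14}
B = {6, 7, 8, 9, 10, 11, 14}
Operation: difference A − B
In A but not B: 3, 4, 5, 12

{3, 4, 5, 12}


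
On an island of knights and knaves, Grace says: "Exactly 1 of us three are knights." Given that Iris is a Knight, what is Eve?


Grace claims exactly 1 knights among Grace, Iris, Eve.
Given: Iris is a Knight.

Case 1: Grace is a Knight (tells truth)
  Then exactly 1 of the three are knights.
  Counting Grace, Iris: 2 knight(s) so far. Need -1 more → impossible.
Case 2: Grace is a Knave (lies)
  Then the count is NOT 1.
  If Eve = Knave, count = 1 = 1 → claim would be true, contradicts lie.
  If Eve = Knight, count = 2 ≠ 1 → lie confirmed ✓

Eve is a Knight.

Knight


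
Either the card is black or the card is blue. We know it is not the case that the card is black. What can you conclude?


Disjunctive syllogism: P ∨ Q, ¬P ⊢ Q
Disjunction: the card is black ∨ the card is blue
We know it is not the case that the card is black.
By disjunctive syllogism, the other disjunct must be true.

The card is blue


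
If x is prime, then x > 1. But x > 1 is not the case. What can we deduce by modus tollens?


Modus tollens: P → Q, ¬Q ⊢ ¬P
P: x is prime
Q: x > 1
We have P → Q and Q is false.
By modus tollens, P must be false.

It is not the case that x is prime


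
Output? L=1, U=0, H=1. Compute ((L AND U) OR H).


L AND U = 1&0 = 0
0 OR 1 = 1

1


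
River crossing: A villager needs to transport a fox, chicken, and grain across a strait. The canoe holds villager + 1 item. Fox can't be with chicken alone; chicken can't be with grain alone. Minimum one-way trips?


1. villager+chicken → 2. villager ← 3. villager+fox → 4. villager+chicken ← 5. villager+grain → 6. villager ← 7. villager+chicken →
Minimum trips = 7

7


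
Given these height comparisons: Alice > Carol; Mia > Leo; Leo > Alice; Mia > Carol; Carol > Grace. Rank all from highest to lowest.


Constraints: Alice > Carol; Mia > Leo; Leo > Alice; Mia > Carol; Carol > Grace
Method: at each step, the next-highest is the one remaining person who never appears on the smaller side of a constraint between remaining people.
  Step 1: remaining {Carol, Grace, Mia, Leo, Alice}; on the smaller side: {Carol, Grace, Leo, Alice} → Mia is next (Mia > Leo; Mia > Carol).
  Step 2: remaining {Carol, Grace, Leo, Alice}; on the smaller side: {Carol, Grace, Alice} → Leo is next (Leo > Alice).
  Step 3: remaining {Carol, Grace, Alice}; on the smaller side: {Carol, Grace} → Alice is next (Alice > Carol).
  Step 4: remaining {Carol, Grace}; on the smaller side: {Grace} → Carol is next (Carol > Grace).
  Step 5: only Grace remains → lowest.
Final ranking (highest to lowest):

Mia > Leo > Alice > Carol > Grace


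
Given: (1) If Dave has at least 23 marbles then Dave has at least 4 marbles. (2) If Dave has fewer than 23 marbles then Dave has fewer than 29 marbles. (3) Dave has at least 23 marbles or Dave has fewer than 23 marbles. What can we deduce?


Constructive dilemma: (P → Q) ∧ (R → S), P ∨ R ⊢ Q ∨ S
Premise 1: Dave has at least 23 marbles → Dave has at least 4 marbles
Premise 2: Dave has fewer than 23 marbles → Dave has fewer than 29 marbles
Premise 3: Dave has at least 23 marbles ∨ Dave has fewer than 23 marbles
Case 1: Assuming Dave has at least 23 marbles, then by Premise 1, Dave has at least 4 marbles.
Case 2: Assuming Dave has fewer than 23 marbles, then by Premise 2, Dave has fewer than 29 marbles.
Since one of Dave has at least 23 marbles or Dave has fewer than 23 marbles must hold, we get Dave has at least 4 marbles or Dave has fewer than 29 marbles.

Dave has at least 4 marbles or Dave has fewer than 29 marbles.


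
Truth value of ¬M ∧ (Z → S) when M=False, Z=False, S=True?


M = False, Z = False, S = True
Expression: ¬M ∧ (Z → S)
Step 1: ¬M = NOT False = True
Step 2: Z → S = False → True (false only if Z=True, S=False) = True
Step 3: (True) ∧ (True) = True AND True = True

True


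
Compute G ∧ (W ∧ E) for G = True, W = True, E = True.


G = True, W = True, E = True
Step 1: W ∧ E = True AND True = True
Step 2: G ∧ True = True AND True = True
AND is true only when ALL operands are true.

True


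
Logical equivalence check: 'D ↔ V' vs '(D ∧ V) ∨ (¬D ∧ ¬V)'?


Expression 1: D ↔ V
Expression 2: (D ∧ V) ∨ (¬D ∧ ¬V)
Truth table (D V | Expr1 Expr2):
  T T |   T     T
  T F |   F     F
  F T |   F     F
  F F |   T     T
All 4 rows agree, so the expressions are logically equivalent.

Yes


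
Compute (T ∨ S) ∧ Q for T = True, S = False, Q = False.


T = True, S = False, Q = False
Step 1: T ∨ S = True OR False = True
Step 2: True ∧ Q = True AND False = False
OR is true when at least one operand is true; AND requires both.

False


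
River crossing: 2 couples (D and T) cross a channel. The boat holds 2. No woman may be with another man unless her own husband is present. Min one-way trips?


Label couples D and T.
1. WD+WT → (far: WD,WT; near: HD,HT)
2. WD ←   (far: WT; near: HD,HT,WD)
3. HD+HT → (far: HD,HT,WT; near: WD)
4. HD ←   (far: HT,WT; near: HD,WD)  — HD returns, since WD is alone on near bank
5. HD+WD → (far: all four; near: empty)
Every state respects the constraint.
Minimum trips = 5

5


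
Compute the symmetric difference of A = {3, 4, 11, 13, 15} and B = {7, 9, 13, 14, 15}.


A = {3, 4, 11, 13, 15}
B = {7, 9, 13, 14, 15}
Operation: symmetric difference
In A only: [3, 4, 11], in B only: [7, 9, 14]

{3, 4, 7, 9, 11, 14}


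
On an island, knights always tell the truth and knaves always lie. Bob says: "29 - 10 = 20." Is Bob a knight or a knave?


Statement: "29 - 10 = 20."
Actual: 29 - 10 = 19
Claimed: 20
Statement is FALSE → Bob lies → Knave

Knave
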